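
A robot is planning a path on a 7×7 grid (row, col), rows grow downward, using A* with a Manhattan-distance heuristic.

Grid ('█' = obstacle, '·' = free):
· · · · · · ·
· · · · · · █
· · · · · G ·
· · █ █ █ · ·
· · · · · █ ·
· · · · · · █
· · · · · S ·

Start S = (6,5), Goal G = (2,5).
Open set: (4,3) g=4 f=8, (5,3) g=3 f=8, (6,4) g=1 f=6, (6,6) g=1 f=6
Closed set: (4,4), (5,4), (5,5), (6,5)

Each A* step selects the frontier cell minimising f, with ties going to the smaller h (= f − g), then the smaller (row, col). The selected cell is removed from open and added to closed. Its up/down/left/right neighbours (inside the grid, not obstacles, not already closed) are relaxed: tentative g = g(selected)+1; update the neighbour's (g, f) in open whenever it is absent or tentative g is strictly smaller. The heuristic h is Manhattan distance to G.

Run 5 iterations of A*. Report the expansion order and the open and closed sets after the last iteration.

order=[(6,4) → (6,6) → (4,3) → (5,3) → (6,3)]; open=[(4,2) g=5 f=10, (5,2) g=4 f=10, (6,2) g=3 f=10]; closed=[(4,3), (4,4), (5,3), (5,4), (5,5), (6,3), (6,4), (6,5), (6,6)]

step 1: expand (6,4) (f=6, h=5) → closed; open now [(4,3) g=4 f=8, (5,3) g=3 f=8, (6,3) g=2 f=8, (6,6) g=1 f=6]
step 2: expand (6,6) (f=6, h=5) → closed; open now [(4,3) g=4 f=8, (5,3) g=3 f=8, (6,3) g=2 f=8]
step 3: expand (4,3) (f=8, h=4) → closed; open now [(4,2) g=5 f=10, (5,3) g=3 f=8, (6,3) g=2 f=8]
step 4: expand (5,3) (f=8, h=5) → closed; open now [(4,2) g=5 f=10, (5,2) g=4 f=10, (6,3) g=2 f=8]
step 5: expand (6,3) (f=8, h=6) → closed; open now [(4,2) g=5 f=10, (5,2) g=4 f=10, (6,2) g=3 f=10]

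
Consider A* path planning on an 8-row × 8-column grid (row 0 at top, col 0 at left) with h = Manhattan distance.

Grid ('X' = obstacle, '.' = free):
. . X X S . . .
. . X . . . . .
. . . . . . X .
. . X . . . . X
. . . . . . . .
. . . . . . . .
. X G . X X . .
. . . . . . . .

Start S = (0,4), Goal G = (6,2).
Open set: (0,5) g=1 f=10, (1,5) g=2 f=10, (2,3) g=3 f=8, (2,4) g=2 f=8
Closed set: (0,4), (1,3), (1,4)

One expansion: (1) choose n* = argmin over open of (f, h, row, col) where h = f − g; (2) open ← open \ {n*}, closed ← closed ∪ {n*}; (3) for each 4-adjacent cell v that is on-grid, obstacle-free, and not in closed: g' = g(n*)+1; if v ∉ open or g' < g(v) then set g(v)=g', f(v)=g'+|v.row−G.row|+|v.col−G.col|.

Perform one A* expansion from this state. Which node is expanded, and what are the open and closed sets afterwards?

expanded=(2,3); open=[(0,5) g=1 f=10, (1,5) g=2 f=10, (2,2) g=4 f=8, (2,4) g=2 f=8, (3,3) g=4 f=8]; closed=[(0,4), (1,3), (1,4), (2,3)]

step 1: expand (2,3) (f=8, h=5) → closed; open now [(0,5) g=1 f=10, (1,5) g=2 f=10, (2,2) g=4 f=8, (2,4) g=2 f=8, (3,3) g=4 f=8]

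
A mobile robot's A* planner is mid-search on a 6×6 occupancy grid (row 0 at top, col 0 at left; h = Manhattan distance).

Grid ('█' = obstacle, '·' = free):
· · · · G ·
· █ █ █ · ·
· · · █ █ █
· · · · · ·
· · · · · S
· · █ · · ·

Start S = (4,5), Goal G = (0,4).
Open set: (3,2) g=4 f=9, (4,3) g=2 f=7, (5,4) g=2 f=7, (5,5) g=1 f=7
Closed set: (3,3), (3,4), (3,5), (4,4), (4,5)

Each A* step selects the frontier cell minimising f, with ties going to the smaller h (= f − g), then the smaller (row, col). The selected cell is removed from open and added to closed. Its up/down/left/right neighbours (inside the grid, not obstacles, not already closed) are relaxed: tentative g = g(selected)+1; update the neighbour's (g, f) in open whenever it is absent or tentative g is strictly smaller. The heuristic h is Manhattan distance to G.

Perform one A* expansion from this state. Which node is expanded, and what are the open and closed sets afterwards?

step 1: expand (4,3) (f=7, h=5) → closed; open now [(3,2) g=4 f=9, (4,2) g=3 f=9, (5,3) g=3 f=9, (5,4) g=2 f=7, (5,5) g=1 f=7]

expanded=(4,3); open=[(3,2) g=4 f=9, (4,2) g=3 f=9, (5,3) g=3 f=9, (5,4) g=2 f=7, (5,5) g=1 f=7]; closed=[(3,3), (3,4), (3,5), (4,3), (4,4), (4,5)]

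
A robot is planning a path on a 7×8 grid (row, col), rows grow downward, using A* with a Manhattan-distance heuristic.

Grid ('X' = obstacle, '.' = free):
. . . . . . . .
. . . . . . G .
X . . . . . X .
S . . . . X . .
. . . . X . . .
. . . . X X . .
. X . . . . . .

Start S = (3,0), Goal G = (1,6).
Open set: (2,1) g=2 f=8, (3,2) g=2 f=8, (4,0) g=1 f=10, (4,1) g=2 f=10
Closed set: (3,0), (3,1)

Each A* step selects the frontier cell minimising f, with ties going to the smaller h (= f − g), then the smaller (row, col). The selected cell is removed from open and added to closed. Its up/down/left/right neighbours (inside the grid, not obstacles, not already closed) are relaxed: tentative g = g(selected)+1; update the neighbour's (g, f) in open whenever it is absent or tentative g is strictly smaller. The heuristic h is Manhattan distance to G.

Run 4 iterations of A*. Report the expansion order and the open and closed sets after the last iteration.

order=[(2,1) → (1,1) → (1,2) → (1,3)]; open=[(0,1) g=4 f=10, (0,2) g=5 f=10, (0,3) g=6 f=10, (1,0) g=4 f=10, (1,4) g=6 f=8, (2,2) g=3 f=8, (2,3) g=6 f=10, (3,2) g=2 f=8, (4,0) g=1 f=10, (4,1) g=2 f=10]; closed=[(1,1), (1,2), (1,3), (2,1), (3,0), (3,1)]

step 1: expand (2,1) (f=8, h=6) → closed; open now [(1,1) g=3 f=8, (2,2) g=3 f=8, (3,2) g=2 f=8, (4,0) g=1 f=10, (4,1) g=2 f=10]
step 2: expand (1,1) (f=8, h=5) → closed; open now [(0,1) g=4 f=10, (1,0) g=4 f=10, (1,2) g=4 f=8, (2,2) g=3 f=8, (3,2) g=2 f=8, (4,0) g=1 f=10, (4,1) g=2 f=10]
step 3: expand (1,2) (f=8, h=4) → closed; open now [(0,1) g=4 f=10, (0,2) g=5 f=10, (1,0) g=4 f=10, (1,3) g=5 f=8, (2,2) g=3 f=8, (3,2) g=2 f=8, (4,0) g=1 f=10, (4,1) g=2 f=10]
step 4: expand (1,3) (f=8, h=3) → closed; open now [(0,1) g=4 f=10, (0,2) g=5 f=10, (0,3) g=6 f=10, (1,0) g=4 f=10, (1,4) g=6 f=8, (2,2) g=3 f=8, (2,3) g=6 f=10, (3,2) g=2 f=8, (4,0) g=1 f=10, (4,1) g=2 f=10]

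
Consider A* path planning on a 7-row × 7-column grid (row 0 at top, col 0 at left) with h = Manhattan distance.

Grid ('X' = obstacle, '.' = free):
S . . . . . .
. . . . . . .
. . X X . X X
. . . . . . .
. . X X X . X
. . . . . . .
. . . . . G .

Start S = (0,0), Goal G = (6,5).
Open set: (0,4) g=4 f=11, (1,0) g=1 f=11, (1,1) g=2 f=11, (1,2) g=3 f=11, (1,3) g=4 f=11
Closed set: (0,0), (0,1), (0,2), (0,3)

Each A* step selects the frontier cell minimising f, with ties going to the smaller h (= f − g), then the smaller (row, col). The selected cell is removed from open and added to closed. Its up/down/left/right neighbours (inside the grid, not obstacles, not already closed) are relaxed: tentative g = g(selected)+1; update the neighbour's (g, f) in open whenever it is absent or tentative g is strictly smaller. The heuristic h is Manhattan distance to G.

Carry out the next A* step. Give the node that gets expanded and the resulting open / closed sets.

expanded=(0,4); open=[(0,5) g=5 f=11, (1,0) g=1 f=11, (1,1) g=2 f=11, (1,2) g=3 f=11, (1,3) g=4 f=11, (1,4) g=5 f=11]; closed=[(0,0), (0,1), (0,2), (0,3), (0,4)]

step 1: expand (0,4) (f=11, h=7) → closed; open now [(0,5) g=5 f=11, (1,0) g=1 f=11, (1,1) g=2 f=11, (1,2) g=3 f=11, (1,3) g=4 f=11, (1,4) g=5 f=11]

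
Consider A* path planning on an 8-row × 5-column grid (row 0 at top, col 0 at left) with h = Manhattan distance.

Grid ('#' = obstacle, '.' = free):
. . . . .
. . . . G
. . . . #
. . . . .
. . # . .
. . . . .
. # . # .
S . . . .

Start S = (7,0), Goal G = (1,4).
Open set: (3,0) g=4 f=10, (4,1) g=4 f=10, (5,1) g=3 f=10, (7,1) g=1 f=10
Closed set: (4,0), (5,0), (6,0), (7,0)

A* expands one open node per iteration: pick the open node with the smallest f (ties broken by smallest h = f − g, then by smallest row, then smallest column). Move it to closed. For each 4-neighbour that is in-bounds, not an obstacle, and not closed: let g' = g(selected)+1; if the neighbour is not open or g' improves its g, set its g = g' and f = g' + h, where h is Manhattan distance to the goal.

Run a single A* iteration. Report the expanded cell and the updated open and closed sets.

step 1: expand (3,0) (f=10, h=6) → closed; open now [(2,0) g=5 f=10, (3,1) g=5 f=10, (4,1) g=4 f=10, (5,1) g=3 f=10, (7,1) g=1 f=10]

expanded=(3,0); open=[(2,0) g=5 f=10, (3,1) g=5 f=10, (4,1) g=4 f=10, (5,1) g=3 f=10, (7,1) g=1 f=10]; closed=[(3,0), (4,0), (5,0), (6,0), (7,0)]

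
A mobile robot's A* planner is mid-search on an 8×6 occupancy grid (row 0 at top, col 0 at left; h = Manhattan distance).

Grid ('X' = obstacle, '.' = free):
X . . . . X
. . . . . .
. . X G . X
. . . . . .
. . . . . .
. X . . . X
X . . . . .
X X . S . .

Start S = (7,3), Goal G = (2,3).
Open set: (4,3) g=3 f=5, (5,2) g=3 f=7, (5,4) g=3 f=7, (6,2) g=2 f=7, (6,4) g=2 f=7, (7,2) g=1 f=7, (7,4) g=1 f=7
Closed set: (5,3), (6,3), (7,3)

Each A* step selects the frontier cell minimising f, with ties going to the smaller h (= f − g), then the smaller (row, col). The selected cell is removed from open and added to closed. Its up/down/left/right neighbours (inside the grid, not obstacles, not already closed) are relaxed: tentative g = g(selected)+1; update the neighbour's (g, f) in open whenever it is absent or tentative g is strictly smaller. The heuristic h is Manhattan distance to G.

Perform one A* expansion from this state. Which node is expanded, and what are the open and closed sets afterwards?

step 1: expand (4,3) (f=5, h=2) → closed; open now [(3,3) g=4 f=5, (4,2) g=4 f=7, (4,4) g=4 f=7, (5,2) g=3 f=7, (5,4) g=3 f=7, (6,2) g=2 f=7, (6,4) g=2 f=7, (7,2) g=1 f=7, (7,4) g=1 f=7]

expanded=(4,3); open=[(3,3) g=4 f=5, (4,2) g=4 f=7, (4,4) g=4 f=7, (5,2) g=3 f=7, (5,4) g=3 f=7, (6,2) g=2 f=7, (6,4) g=2 f=7, (7,2) g=1 f=7, (7,4) g=1 f=7]; closed=[(4,3), (5,3), (6,3), (7,3)]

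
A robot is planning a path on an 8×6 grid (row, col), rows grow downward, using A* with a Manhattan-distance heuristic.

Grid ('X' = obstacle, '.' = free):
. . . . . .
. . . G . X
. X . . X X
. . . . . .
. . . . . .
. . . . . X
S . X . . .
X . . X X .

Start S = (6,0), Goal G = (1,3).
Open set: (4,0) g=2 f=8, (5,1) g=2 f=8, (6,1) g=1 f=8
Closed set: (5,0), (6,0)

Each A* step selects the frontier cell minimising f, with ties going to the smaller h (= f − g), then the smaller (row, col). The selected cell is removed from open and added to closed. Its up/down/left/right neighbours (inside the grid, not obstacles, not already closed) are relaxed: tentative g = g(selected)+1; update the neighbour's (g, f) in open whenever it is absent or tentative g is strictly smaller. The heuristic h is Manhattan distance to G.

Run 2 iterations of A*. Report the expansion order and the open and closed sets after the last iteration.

step 1: expand (4,0) (f=8, h=6) → closed; open now [(3,0) g=3 f=8, (4,1) g=3 f=8, (5,1) g=2 f=8, (6,1) g=1 f=8]
step 2: expand (3,0) (f=8, h=5) → closed; open now [(2,0) g=4 f=8, (3,1) g=4 f=8, (4,1) g=3 f=8, (5,1) g=2 f=8, (6,1) g=1 f=8]

order=[(4,0) → (3,0)]; open=[(2,0) g=4 f=8, (3,1) g=4 f=8, (4,1) g=3 f=8, (5,1) g=2 f=8, (6,1) g=1 f=8]; closed=[(3,0), (4,0), (5,0), (6,0)]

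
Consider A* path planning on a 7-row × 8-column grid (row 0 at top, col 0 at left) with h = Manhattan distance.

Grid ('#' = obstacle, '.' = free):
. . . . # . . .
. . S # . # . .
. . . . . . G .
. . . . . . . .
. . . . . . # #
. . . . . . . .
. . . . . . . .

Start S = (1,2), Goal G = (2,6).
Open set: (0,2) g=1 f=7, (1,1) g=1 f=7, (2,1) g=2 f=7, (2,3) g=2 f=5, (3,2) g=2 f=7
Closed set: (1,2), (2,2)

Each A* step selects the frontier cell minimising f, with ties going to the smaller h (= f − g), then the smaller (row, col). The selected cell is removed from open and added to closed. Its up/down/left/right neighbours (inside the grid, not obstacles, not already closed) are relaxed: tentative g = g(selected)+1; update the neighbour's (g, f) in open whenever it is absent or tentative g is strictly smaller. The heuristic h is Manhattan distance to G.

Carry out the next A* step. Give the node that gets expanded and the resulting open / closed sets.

step 1: expand (2,3) (f=5, h=3) → closed; open now [(0,2) g=1 f=7, (1,1) g=1 f=7, (2,1) g=2 f=7, (2,4) g=3 f=5, (3,2) g=2 f=7, (3,3) g=3 f=7]

expanded=(2,3); open=[(0,2) g=1 f=7, (1,1) g=1 f=7, (2,1) g=2 f=7, (2,4) g=3 f=5, (3,2) g=2 f=7, (3,3) g=3 f=7]; closed=[(1,2), (2,2), (2,3)]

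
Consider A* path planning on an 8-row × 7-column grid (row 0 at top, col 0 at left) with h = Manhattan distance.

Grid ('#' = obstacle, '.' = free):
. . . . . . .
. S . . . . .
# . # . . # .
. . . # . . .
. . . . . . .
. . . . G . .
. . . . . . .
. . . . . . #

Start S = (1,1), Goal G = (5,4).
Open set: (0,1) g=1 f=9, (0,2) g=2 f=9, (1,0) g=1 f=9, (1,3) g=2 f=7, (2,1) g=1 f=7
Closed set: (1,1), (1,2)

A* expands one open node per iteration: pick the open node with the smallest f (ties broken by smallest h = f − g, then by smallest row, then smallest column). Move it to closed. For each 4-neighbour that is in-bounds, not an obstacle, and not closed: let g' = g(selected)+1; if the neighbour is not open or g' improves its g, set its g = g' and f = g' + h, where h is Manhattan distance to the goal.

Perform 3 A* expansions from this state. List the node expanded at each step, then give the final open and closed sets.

order=[(1,3) → (1,4) → (2,4)]; open=[(0,1) g=1 f=9, (0,2) g=2 f=9, (0,3) g=3 f=9, (0,4) g=4 f=9, (1,0) g=1 f=9, (1,5) g=4 f=9, (2,1) g=1 f=7, (2,3) g=3 f=7, (3,4) g=5 f=7]; closed=[(1,1), (1,2), (1,3), (1,4), (2,4)]

step 1: expand (1,3) (f=7, h=5) → closed; open now [(0,1) g=1 f=9, (0,2) g=2 f=9, (0,3) g=3 f=9, (1,0) g=1 f=9, (1,4) g=3 f=7, (2,1) g=1 f=7, (2,3) g=3 f=7]
step 2: expand (1,4) (f=7, h=4) → closed; open now [(0,1) g=1 f=9, (0,2) g=2 f=9, (0,3) g=3 f=9, (0,4) g=4 f=9, (1,0) g=1 f=9, (1,5) g=4 f=9, (2,1) g=1 f=7, (2,3) g=3 f=7, (2,4) g=4 f=7]
step 3: expand (2,4) (f=7, h=3) → closed; open now [(0,1) g=1 f=9, (0,2) g=2 f=9, (0,3) g=3 f=9, (0,4) g=4 f=9, (1,0) g=1 f=9, (1,5) g=4 f=9, (2,1) g=1 f=7, (2,3) g=3 f=7, (3,4) g=5 f=7]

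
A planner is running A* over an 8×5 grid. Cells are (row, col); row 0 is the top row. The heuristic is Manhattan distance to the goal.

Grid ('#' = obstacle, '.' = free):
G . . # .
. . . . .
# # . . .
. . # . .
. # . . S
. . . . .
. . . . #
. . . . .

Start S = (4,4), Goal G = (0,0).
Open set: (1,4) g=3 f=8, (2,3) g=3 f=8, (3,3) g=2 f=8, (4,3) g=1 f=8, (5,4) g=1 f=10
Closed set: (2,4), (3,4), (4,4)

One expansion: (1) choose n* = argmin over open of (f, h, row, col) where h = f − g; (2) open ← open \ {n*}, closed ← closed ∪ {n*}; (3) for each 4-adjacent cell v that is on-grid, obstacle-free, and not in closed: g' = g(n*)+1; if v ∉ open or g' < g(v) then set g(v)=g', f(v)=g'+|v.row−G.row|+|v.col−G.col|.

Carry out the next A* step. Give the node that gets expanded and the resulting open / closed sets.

expanded=(1,4); open=[(0,4) g=4 f=8, (1,3) g=4 f=8, (2,3) g=3 f=8, (3,3) g=2 f=8, (4,3) g=1 f=8, (5,4) g=1 f=10]; closed=[(1,4), (2,4), (3,4), (4,4)]

step 1: expand (1,4) (f=8, h=5) → closed; open now [(0,4) g=4 f=8, (1,3) g=4 f=8, (2,3) g=3 f=8, (3,3) g=2 f=8, (4,3) g=1 f=8, (5,4) g=1 f=10]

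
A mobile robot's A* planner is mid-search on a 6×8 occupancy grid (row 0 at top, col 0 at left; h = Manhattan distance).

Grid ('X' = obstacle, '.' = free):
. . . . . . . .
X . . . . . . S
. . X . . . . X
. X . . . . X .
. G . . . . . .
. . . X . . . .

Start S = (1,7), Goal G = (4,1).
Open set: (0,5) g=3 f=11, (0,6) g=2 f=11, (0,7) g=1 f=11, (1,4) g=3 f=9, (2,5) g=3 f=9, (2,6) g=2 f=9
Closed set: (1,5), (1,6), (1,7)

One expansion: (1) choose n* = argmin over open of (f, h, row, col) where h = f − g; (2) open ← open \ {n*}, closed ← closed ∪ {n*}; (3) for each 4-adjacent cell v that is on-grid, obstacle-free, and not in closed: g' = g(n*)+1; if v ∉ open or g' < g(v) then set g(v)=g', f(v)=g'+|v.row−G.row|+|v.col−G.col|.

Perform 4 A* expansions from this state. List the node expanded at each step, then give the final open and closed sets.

step 1: expand (1,4) (f=9, h=6) → closed; open now [(0,4) g=4 f=11, (0,5) g=3 f=11, (0,6) g=2 f=11, (0,7) g=1 f=11, (1,3) g=4 f=9, (2,4) g=4 f=9, (2,5) g=3 f=9, (2,6) g=2 f=9]
step 2: expand (1,3) (f=9, h=5) → closed; open now [(0,3) g=5 f=11, (0,4) g=4 f=11, (0,5) g=3 f=11, (0,6) g=2 f=11, (0,7) g=1 f=11, (1,2) g=5 f=9, (2,3) g=5 f=9, (2,4) g=4 f=9, (2,5) g=3 f=9, (2,6) g=2 f=9]
step 3: expand (1,2) (f=9, h=4) → closed; open now [(0,2) g=6 f=11, (0,3) g=5 f=11, (0,4) g=4 f=11, (0,5) g=3 f=11, (0,6) g=2 f=11, (0,7) g=1 f=11, (1,1) g=6 f=9, (2,3) g=5 f=9, (2,4) g=4 f=9, (2,5) g=3 f=9, (2,6) g=2 f=9]
step 4: expand (1,1) (f=9, h=3) → closed; open now [(0,1) g=7 f=11, (0,2) g=6 f=11, (0,3) g=5 f=11, (0,4) g=4 f=11, (0,5) g=3 f=11, (0,6) g=2 f=11, (0,7) g=1 f=11, (2,1) g=7 f=9, (2,3) g=5 f=9, (2,4) g=4 f=9, (2,5) g=3 f=9, (2,6) g=2 f=9]

order=[(1,4) → (1,3) → (1,2) → (1,1)]; open=[(0,1) g=7 f=11, (0,2) g=6 f=11, (0,3) g=5 f=11, (0,4) g=4 f=11, (0,5) g=3 f=11, (0,6) g=2 f=11, (0,7) g=1 f=11, (2,1) g=7 f=9, (2,3) g=5 f=9, (2,4) g=4 f=9, (2,5) g=3 f=9, (2,6) g=2 f=9]; closed=[(1,1), (1,2), (1,3), (1,4), (1,5), (1,6), (1,7)]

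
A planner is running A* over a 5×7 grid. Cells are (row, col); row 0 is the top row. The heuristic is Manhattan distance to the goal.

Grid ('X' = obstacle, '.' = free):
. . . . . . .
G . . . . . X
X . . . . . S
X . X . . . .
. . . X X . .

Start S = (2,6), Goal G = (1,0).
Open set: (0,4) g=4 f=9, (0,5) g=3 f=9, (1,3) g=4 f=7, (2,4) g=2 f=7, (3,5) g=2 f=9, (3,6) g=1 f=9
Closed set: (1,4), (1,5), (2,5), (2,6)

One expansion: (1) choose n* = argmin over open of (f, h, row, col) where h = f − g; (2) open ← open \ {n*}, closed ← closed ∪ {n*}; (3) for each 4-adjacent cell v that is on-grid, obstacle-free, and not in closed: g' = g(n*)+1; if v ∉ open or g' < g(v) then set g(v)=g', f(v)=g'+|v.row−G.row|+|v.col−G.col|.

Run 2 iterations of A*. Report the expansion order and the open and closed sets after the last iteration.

step 1: expand (1,3) (f=7, h=3) → closed; open now [(0,3) g=5 f=9, (0,4) g=4 f=9, (0,5) g=3 f=9, (1,2) g=5 f=7, (2,3) g=5 f=9, (2,4) g=2 f=7, (3,5) g=2 f=9, (3,6) g=1 f=9]
step 2: expand (1,2) (f=7, h=2) → closed; open now [(0,2) g=6 f=9, (0,3) g=5 f=9, (0,4) g=4 f=9, (0,5) g=3 f=9, (1,1) g=6 f=7, (2,2) g=6 f=9, (2,3) g=5 f=9, (2,4) g=2 f=7, (3,5) g=2 f=9, (3,6) g=1 f=9]

order=[(1,3) → (1,2)]; open=[(0,2) g=6 f=9, (0,3) g=5 f=9, (0,4) g=4 f=9, (0,5) g=3 f=9, (1,1) g=6 f=7, (2,2) g=6 f=9, (2,3) g=5 f=9, (2,4) g=2 f=7, (3,5) g=2 f=9, (3,6) g=1 f=9]; closed=[(1,2), (1,3), (1,4), (1,5), (2,5), (2,6)]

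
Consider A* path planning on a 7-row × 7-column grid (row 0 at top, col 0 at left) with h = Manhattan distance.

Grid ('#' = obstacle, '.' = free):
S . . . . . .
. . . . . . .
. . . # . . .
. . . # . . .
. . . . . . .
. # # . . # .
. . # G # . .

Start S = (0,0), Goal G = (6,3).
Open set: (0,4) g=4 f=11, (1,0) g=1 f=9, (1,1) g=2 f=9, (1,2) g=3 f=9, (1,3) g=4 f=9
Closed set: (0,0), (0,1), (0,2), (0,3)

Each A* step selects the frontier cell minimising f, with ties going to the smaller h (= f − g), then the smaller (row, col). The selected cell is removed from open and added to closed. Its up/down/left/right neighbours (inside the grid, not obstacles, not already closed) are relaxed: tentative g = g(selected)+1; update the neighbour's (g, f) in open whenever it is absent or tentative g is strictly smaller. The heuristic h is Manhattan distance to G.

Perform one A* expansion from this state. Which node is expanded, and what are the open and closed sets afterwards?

step 1: expand (1,3) (f=9, h=5) → closed; open now [(0,4) g=4 f=11, (1,0) g=1 f=9, (1,1) g=2 f=9, (1,2) g=3 f=9, (1,4) g=5 f=11]

expanded=(1,3); open=[(0,4) g=4 f=11, (1,0) g=1 f=9, (1,1) g=2 f=9, (1,2) g=3 f=9, (1,4) g=5 f=11]; closed=[(0,0), (0,1), (0,2), (0,3), (1,3)]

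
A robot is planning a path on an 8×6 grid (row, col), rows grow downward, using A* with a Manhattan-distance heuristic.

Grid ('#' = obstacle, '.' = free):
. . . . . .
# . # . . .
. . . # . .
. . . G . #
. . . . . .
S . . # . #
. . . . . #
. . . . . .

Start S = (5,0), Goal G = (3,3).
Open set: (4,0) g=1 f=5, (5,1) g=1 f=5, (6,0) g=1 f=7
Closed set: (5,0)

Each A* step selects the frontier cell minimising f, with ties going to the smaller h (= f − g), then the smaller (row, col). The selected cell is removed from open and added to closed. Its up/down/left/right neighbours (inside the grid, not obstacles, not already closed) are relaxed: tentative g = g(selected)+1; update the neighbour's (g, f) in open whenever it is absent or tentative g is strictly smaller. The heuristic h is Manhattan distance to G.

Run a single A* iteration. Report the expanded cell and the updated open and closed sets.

step 1: expand (4,0) (f=5, h=4) → closed; open now [(3,0) g=2 f=5, (4,1) g=2 f=5, (5,1) g=1 f=5, (6,0) g=1 f=7]

expanded=(4,0); open=[(3,0) g=2 f=5, (4,1) g=2 f=5, (5,1) g=1 f=5, (6,0) g=1 f=7]; closed=[(4,0), (5,0)]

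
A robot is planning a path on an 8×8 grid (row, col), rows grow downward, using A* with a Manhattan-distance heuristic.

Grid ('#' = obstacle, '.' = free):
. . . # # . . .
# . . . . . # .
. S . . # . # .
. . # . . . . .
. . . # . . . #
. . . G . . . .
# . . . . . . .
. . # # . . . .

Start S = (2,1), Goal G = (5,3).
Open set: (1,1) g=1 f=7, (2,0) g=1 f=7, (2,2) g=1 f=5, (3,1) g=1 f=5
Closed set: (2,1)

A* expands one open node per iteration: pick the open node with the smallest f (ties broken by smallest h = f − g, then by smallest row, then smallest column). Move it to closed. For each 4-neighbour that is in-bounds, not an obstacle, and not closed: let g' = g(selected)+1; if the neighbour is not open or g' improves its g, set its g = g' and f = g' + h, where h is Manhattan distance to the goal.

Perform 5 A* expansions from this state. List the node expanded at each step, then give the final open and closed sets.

step 1: expand (2,2) (f=5, h=4) → closed; open now [(1,1) g=1 f=7, (1,2) g=2 f=7, (2,0) g=1 f=7, (2,3) g=2 f=5, (3,1) g=1 f=5]
step 2: expand (2,3) (f=5, h=3) → closed; open now [(1,1) g=1 f=7, (1,2) g=2 f=7, (1,3) g=3 f=7, (2,0) g=1 f=7, (3,1) g=1 f=5, (3,3) g=3 f=5]
step 3: expand (3,3) (f=5, h=2) → closed; open now [(1,1) g=1 f=7, (1,2) g=2 f=7, (1,3) g=3 f=7, (2,0) g=1 f=7, (3,1) g=1 f=5, (3,4) g=4 f=7]
step 4: expand (3,1) (f=5, h=4) → closed; open now [(1,1) g=1 f=7, (1,2) g=2 f=7, (1,3) g=3 f=7, (2,0) g=1 f=7, (3,0) g=2 f=7, (3,4) g=4 f=7, (4,1) g=2 f=5]
step 5: expand (4,1) (f=5, h=3) → closed; open now [(1,1) g=1 f=7, (1,2) g=2 f=7, (1,3) g=3 f=7, (2,0) g=1 f=7, (3,0) g=2 f=7, (3,4) g=4 f=7, (4,0) g=3 f=7, (4,2) g=3 f=5, (5,1) g=3 f=5]

order=[(2,2) → (2,3) → (3,3) → (3,1) → (4,1)]; open=[(1,1) g=1 f=7, (1,2) g=2 f=7, (1,3) g=3 f=7, (2,0) g=1 f=7, (3,0) g=2 f=7, (3,4) g=4 f=7, (4,0) g=3 f=7, (4,2) g=3 f=5, (5,1) g=3 f=5]; closed=[(2,1), (2,2), (2,3), (3,1), (3,3), (4,1)]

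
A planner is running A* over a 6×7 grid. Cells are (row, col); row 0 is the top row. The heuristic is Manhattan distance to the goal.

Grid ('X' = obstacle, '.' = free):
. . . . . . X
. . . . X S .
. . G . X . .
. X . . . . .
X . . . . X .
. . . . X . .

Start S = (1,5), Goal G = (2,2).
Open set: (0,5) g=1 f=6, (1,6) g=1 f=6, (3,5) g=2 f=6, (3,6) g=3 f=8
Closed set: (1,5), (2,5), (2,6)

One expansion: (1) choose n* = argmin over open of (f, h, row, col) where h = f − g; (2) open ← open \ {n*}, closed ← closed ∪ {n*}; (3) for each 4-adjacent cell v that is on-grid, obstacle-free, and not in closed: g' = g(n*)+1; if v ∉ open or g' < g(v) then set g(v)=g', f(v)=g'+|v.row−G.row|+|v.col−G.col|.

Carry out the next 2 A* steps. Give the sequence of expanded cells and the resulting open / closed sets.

order=[(3,5) → (3,4)]; open=[(0,5) g=1 f=6, (1,6) g=1 f=6, (3,3) g=4 f=6, (3,6) g=3 f=8, (4,4) g=4 f=8]; closed=[(1,5), (2,5), (2,6), (3,4), (3,5)]

step 1: expand (3,5) (f=6, h=4) → closed; open now [(0,5) g=1 f=6, (1,6) g=1 f=6, (3,4) g=3 f=6, (3,6) g=3 f=8]
step 2: expand (3,4) (f=6, h=3) → closed; open now [(0,5) g=1 f=6, (1,6) g=1 f=6, (3,3) g=4 f=6, (3,6) g=3 f=8, (4,4) g=4 f=8]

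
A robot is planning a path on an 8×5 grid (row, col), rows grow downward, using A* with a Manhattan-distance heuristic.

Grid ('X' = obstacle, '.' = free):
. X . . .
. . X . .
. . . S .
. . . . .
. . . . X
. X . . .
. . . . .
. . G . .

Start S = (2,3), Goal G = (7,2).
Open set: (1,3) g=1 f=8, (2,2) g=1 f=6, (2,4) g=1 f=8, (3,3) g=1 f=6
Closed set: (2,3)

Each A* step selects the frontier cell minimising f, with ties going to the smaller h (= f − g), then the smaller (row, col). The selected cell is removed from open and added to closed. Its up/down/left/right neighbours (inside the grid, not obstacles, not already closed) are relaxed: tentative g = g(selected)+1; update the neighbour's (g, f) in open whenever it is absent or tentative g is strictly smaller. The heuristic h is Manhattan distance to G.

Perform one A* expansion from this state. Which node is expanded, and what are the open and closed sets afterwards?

expanded=(2,2); open=[(1,3) g=1 f=8, (2,1) g=2 f=8, (2,4) g=1 f=8, (3,2) g=2 f=6, (3,3) g=1 f=6]; closed=[(2,2), (2,3)]

step 1: expand (2,2) (f=6, h=5) → closed; open now [(1,3) g=1 f=8, (2,1) g=2 f=8, (2,4) g=1 f=8, (3,2) g=2 f=6, (3,3) g=1 f=6]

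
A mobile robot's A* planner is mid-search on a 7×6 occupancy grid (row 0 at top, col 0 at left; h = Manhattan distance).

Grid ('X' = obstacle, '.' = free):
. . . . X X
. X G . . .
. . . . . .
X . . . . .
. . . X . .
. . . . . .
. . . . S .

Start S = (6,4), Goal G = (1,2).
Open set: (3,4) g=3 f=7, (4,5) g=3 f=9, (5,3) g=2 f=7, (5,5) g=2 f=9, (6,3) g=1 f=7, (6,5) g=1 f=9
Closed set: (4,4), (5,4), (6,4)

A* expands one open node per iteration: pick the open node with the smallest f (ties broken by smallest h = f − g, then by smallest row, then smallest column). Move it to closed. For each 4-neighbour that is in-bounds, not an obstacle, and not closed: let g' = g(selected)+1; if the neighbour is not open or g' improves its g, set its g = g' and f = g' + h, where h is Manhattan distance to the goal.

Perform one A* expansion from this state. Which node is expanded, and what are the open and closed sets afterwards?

step 1: expand (3,4) (f=7, h=4) → closed; open now [(2,4) g=4 f=7, (3,3) g=4 f=7, (3,5) g=4 f=9, (4,5) g=3 f=9, (5,3) g=2 f=7, (5,5) g=2 f=9, (6,3) g=1 f=7, (6,5) g=1 f=9]

expanded=(3,4); open=[(2,4) g=4 f=7, (3,3) g=4 f=7, (3,5) g=4 f=9, (4,5) g=3 f=9, (5,3) g=2 f=7, (5,5) g=2 f=9, (6,3) g=1 f=7, (6,5) g=1 f=9]; closed=[(3,4), (4,4), (5,4), (6,4)]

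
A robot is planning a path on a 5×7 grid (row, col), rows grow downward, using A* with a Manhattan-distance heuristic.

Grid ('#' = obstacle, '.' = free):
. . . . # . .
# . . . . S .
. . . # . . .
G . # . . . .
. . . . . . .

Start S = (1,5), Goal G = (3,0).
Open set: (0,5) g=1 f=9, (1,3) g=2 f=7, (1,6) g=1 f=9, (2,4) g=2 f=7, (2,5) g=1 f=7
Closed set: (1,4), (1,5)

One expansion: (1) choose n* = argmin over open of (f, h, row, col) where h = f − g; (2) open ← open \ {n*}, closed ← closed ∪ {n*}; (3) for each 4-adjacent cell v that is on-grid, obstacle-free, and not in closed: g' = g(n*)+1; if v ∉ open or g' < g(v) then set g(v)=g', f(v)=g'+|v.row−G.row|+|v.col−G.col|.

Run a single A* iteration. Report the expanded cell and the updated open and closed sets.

step 1: expand (1,3) (f=7, h=5) → closed; open now [(0,3) g=3 f=9, (0,5) g=1 f=9, (1,2) g=3 f=7, (1,6) g=1 f=9, (2,4) g=2 f=7, (2,5) g=1 f=7]

expanded=(1,3); open=[(0,3) g=3 f=9, (0,5) g=1 f=9, (1,2) g=3 f=7, (1,6) g=1 f=9, (2,4) g=2 f=7, (2,5) g=1 f=7]; closed=[(1,3), (1,4), (1,5)]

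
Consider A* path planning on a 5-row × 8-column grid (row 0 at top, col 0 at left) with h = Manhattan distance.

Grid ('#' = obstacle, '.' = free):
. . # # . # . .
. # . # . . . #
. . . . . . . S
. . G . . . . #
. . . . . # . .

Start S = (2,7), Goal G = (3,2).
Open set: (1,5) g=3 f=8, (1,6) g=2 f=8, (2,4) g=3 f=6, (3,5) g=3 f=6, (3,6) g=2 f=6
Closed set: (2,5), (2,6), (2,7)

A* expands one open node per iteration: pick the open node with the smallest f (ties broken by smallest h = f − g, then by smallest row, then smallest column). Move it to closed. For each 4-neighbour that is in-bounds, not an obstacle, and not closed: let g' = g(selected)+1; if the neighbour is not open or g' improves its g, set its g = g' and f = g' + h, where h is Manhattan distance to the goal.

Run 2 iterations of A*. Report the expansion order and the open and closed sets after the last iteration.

order=[(2,4) → (2,3)]; open=[(1,4) g=4 f=8, (1,5) g=3 f=8, (1,6) g=2 f=8, (2,2) g=5 f=6, (3,3) g=5 f=6, (3,4) g=4 f=6, (3,5) g=3 f=6, (3,6) g=2 f=6]; closed=[(2,3), (2,4), (2,5), (2,6), (2,7)]

step 1: expand (2,4) (f=6, h=3) → closed; open now [(1,4) g=4 f=8, (1,5) g=3 f=8, (1,6) g=2 f=8, (2,3) g=4 f=6, (3,4) g=4 f=6, (3,5) g=3 f=6, (3,6) g=2 f=6]
step 2: expand (2,3) (f=6, h=2) → closed; open now [(1,4) g=4 f=8, (1,5) g=3 f=8, (1,6) g=2 f=8, (2,2) g=5 f=6, (3,3) g=5 f=6, (3,4) g=4 f=6, (3,5) g=3 f=6, (3,6) g=2 f=6]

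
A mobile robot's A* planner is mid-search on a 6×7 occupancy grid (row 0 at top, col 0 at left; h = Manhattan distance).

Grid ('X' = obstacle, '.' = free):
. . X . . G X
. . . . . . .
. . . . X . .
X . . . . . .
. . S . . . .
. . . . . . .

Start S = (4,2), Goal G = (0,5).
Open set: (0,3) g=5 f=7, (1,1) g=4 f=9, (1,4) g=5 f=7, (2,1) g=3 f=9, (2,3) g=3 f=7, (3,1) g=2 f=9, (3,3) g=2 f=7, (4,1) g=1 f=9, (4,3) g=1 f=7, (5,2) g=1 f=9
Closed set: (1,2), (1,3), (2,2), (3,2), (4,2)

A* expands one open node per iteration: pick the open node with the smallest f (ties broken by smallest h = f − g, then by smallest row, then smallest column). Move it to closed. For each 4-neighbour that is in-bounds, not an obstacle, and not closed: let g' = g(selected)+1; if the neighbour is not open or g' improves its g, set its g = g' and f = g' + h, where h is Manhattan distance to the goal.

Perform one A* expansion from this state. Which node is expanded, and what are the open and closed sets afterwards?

step 1: expand (0,3) (f=7, h=2) → closed; open now [(0,4) g=6 f=7, (1,1) g=4 f=9, (1,4) g=5 f=7, (2,1) g=3 f=9, (2,3) g=3 f=7, (3,1) g=2 f=9, (3,3) g=2 f=7, (4,1) g=1 f=9, (4,3) g=1 f=7, (5,2) g=1 f=9]

expanded=(0,3); open=[(0,4) g=6 f=7, (1,1) g=4 f=9, (1,4) g=5 f=7, (2,1) g=3 f=9, (2,3) g=3 f=7, (3,1) g=2 f=9, (3,3) g=2 f=7, (4,1) g=1 f=9, (4,3) g=1 f=7, (5,2) g=1 f=9]; closed=[(0,3), (1,2), (1,3), (2,2), (3,2), (4,2)]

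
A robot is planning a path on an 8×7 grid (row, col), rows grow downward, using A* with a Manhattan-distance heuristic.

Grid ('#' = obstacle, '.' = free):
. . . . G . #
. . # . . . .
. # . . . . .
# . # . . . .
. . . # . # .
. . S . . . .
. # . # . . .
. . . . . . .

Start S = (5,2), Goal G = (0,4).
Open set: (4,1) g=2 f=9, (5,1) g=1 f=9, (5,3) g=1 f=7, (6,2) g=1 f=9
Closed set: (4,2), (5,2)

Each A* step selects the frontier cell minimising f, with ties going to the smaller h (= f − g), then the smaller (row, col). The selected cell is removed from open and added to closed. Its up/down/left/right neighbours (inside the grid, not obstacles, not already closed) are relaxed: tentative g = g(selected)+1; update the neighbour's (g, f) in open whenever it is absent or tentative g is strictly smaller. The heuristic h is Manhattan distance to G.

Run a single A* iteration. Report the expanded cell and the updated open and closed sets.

step 1: expand (5,3) (f=7, h=6) → closed; open now [(4,1) g=2 f=9, (5,1) g=1 f=9, (5,4) g=2 f=7, (6,2) g=1 f=9]

expanded=(5,3); open=[(4,1) g=2 f=9, (5,1) g=1 f=9, (5,4) g=2 f=7, (6,2) g=1 f=9]; closed=[(4,2), (5,2), (5,3)]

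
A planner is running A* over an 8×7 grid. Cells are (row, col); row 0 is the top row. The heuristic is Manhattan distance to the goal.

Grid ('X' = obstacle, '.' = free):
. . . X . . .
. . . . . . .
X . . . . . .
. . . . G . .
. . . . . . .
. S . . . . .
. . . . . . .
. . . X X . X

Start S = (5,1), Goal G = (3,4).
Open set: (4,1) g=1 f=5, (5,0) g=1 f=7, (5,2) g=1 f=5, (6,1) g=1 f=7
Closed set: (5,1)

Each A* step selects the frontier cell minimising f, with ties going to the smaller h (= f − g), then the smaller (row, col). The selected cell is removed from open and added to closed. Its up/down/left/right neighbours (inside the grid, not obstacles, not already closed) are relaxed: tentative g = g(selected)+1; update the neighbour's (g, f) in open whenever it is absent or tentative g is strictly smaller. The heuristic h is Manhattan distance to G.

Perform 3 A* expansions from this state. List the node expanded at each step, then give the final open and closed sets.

order=[(4,1) → (3,1) → (3,2)]; open=[(2,1) g=3 f=7, (2,2) g=4 f=7, (3,0) g=3 f=7, (3,3) g=4 f=5, (4,0) g=2 f=7, (4,2) g=2 f=5, (5,0) g=1 f=7, (5,2) g=1 f=5, (6,1) g=1 f=7]; closed=[(3,1), (3,2), (4,1), (5,1)]

step 1: expand (4,1) (f=5, h=4) → closed; open now [(3,1) g=2 f=5, (4,0) g=2 f=7, (4,2) g=2 f=5, (5,0) g=1 f=7, (5,2) g=1 f=5, (6,1) g=1 f=7]
step 2: expand (3,1) (f=5, h=3) → closed; open now [(2,1) g=3 f=7, (3,0) g=3 f=7, (3,2) g=3 f=5, (4,0) g=2 f=7, (4,2) g=2 f=5, (5,0) g=1 f=7, (5,2) g=1 f=5, (6,1) g=1 f=7]
step 3: expand (3,2) (f=5, h=2) → closed; open now [(2,1) g=3 f=7, (2,2) g=4 f=7, (3,0) g=3 f=7, (3,3) g=4 f=5, (4,0) g=2 f=7, (4,2) g=2 f=5, (5,0) g=1 f=7, (5,2) g=1 f=5, (6,1) g=1 f=7]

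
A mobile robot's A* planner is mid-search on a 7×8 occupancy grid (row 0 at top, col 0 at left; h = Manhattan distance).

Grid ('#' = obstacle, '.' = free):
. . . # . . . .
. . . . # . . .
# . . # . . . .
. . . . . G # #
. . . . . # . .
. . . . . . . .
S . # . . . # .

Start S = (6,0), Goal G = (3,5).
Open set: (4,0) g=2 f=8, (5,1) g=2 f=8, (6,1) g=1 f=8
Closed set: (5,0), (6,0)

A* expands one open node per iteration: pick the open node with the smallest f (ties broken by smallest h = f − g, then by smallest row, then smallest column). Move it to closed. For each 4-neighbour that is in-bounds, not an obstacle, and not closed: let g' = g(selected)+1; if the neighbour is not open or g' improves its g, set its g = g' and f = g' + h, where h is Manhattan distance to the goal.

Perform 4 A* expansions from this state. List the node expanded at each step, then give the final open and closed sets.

step 1: expand (4,0) (f=8, h=6) → closed; open now [(3,0) g=3 f=8, (4,1) g=3 f=8, (5,1) g=2 f=8, (6,1) g=1 f=8]
step 2: expand (3,0) (f=8, h=5) → closed; open now [(3,1) g=4 f=8, (4,1) g=3 f=8, (5,1) g=2 f=8, (6,1) g=1 f=8]
step 3: expand (3,1) (f=8, h=4) → closed; open now [(2,1) g=5 f=10, (3,2) g=5 f=8, (4,1) g=3 f=8, (5,1) g=2 f=8, (6,1) g=1 f=8]
step 4: expand (3,2) (f=8, h=3) → closed; open now [(2,1) g=5 f=10, (2,2) g=6 f=10, (3,3) g=6 f=8, (4,1) g=3 f=8, (4,2) g=6 f=10, (5,1) g=2 f=8, (6,1) g=1 f=8]

order=[(4,0) → (3,0) → (3,1) → (3,2)]; open=[(2,1) g=5 f=10, (2,2) g=6 f=10, (3,3) g=6 f=8, (4,1) g=3 f=8, (4,2) g=6 f=10, (5,1) g=2 f=8, (6,1) g=1 f=8]; closed=[(3,0), (3,1), (3,2), (4,0), (5,0), (6,0)]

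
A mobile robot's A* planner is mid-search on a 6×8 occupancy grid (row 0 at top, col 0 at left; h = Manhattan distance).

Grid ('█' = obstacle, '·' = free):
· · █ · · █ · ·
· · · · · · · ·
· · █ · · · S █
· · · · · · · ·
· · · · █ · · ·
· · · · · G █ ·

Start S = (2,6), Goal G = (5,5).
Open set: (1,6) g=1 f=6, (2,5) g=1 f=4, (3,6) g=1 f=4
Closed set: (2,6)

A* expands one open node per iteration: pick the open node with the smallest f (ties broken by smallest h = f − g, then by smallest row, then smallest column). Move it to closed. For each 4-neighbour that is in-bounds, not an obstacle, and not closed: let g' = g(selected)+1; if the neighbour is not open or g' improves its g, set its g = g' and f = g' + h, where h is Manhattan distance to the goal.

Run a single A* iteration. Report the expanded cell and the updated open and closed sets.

expanded=(2,5); open=[(1,5) g=2 f=6, (1,6) g=1 f=6, (2,4) g=2 f=6, (3,5) g=2 f=4, (3,6) g=1 f=4]; closed=[(2,5), (2,6)]

step 1: expand (2,5) (f=4, h=3) → closed; open now [(1,5) g=2 f=6, (1,6) g=1 f=6, (2,4) g=2 f=6, (3,5) g=2 f=4, (3,6) g=1 f=4]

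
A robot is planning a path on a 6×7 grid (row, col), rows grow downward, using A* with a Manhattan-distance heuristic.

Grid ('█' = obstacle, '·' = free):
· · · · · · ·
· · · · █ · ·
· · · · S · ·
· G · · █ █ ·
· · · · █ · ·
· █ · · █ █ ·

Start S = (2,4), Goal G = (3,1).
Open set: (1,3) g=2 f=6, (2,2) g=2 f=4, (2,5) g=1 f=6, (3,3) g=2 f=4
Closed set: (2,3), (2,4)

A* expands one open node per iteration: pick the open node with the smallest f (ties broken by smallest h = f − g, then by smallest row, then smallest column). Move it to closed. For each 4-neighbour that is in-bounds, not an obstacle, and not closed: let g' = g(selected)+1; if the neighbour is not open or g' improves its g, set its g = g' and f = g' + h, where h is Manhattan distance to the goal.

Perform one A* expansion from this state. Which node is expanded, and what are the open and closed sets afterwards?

step 1: expand (2,2) (f=4, h=2) → closed; open now [(1,2) g=3 f=6, (1,3) g=2 f=6, (2,1) g=3 f=4, (2,5) g=1 f=6, (3,2) g=3 f=4, (3,3) g=2 f=4]

expanded=(2,2); open=[(1,2) g=3 f=6, (1,3) g=2 f=6, (2,1) g=3 f=4, (2,5) g=1 f=6, (3,2) g=3 f=4, (3,3) g=2 f=4]; closed=[(2,2), (2,3), (2,4)]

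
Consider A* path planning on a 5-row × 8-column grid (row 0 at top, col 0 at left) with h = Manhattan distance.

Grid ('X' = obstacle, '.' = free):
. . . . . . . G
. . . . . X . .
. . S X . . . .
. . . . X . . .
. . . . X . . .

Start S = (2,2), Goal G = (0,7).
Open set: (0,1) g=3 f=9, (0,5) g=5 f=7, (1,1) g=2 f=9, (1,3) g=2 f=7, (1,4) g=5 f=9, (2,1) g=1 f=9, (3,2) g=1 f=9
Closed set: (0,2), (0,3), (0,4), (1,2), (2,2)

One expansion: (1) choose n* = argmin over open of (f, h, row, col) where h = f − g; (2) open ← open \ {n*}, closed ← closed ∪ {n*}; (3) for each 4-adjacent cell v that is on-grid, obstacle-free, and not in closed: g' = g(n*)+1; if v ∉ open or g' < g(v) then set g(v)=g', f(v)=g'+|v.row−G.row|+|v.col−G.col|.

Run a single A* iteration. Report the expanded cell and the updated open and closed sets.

step 1: expand (0,5) (f=7, h=2) → closed; open now [(0,1) g=3 f=9, (0,6) g=6 f=7, (1,1) g=2 f=9, (1,3) g=2 f=7, (1,4) g=5 f=9, (2,1) g=1 f=9, (3,2) g=1 f=9]

expanded=(0,5); open=[(0,1) g=3 f=9, (0,6) g=6 f=7, (1,1) g=2 f=9, (1,3) g=2 f=7, (1,4) g=5 f=9, (2,1) g=1 f=9, (3,2) g=1 f=9]; closed=[(0,2), (0,3), (0,4), (0,5), (1,2), (2,2)]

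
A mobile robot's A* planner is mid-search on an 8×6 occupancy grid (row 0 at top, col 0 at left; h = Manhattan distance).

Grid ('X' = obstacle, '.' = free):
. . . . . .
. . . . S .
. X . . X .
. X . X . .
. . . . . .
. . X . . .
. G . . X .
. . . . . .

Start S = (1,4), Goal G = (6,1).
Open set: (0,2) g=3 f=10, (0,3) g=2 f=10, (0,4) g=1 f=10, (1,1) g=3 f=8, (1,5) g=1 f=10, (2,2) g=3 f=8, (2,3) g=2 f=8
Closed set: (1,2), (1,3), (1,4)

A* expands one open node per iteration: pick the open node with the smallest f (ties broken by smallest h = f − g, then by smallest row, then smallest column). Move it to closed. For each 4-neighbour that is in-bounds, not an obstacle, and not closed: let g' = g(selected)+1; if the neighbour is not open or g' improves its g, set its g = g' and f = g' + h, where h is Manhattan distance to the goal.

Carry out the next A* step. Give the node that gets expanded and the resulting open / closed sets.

step 1: expand (1,1) (f=8, h=5) → closed; open now [(0,1) g=4 f=10, (0,2) g=3 f=10, (0,3) g=2 f=10, (0,4) g=1 f=10, (1,0) g=4 f=10, (1,5) g=1 f=10, (2,2) g=3 f=8, (2,3) g=2 f=8]

expanded=(1,1); open=[(0,1) g=4 f=10, (0,2) g=3 f=10, (0,3) g=2 f=10, (0,4) g=1 f=10, (1,0) g=4 f=10, (1,5) g=1 f=10, (2,2) g=3 f=8, (2,3) g=2 f=8]; closed=[(1,1), (1,2), (1,3), (1,4)]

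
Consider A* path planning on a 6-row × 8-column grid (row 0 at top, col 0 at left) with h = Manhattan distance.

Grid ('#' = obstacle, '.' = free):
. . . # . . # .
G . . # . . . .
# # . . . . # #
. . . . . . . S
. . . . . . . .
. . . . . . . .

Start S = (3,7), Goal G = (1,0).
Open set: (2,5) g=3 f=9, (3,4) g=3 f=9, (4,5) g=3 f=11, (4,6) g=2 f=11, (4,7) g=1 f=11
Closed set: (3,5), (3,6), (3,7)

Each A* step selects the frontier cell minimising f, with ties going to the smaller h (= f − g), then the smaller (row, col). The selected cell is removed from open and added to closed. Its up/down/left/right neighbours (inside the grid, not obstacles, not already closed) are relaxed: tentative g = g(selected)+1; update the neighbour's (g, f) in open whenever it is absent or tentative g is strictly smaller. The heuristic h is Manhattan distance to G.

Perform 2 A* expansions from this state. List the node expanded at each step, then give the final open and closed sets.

order=[(2,5) → (1,5)]; open=[(0,5) g=5 f=11, (1,4) g=5 f=9, (1,6) g=5 f=11, (2,4) g=4 f=9, (3,4) g=3 f=9, (4,5) g=3 f=11, (4,6) g=2 f=11, (4,7) g=1 f=11]; closed=[(1,5), (2,5), (3,5), (3,6), (3,7)]

step 1: expand (2,5) (f=9, h=6) → closed; open now [(1,5) g=4 f=9, (2,4) g=4 f=9, (3,4) g=3 f=9, (4,5) g=3 f=11, (4,6) g=2 f=11, (4,7) g=1 f=11]
step 2: expand (1,5) (f=9, h=5) → closed; open now [(0,5) g=5 f=11, (1,4) g=5 f=9, (1,6) g=5 f=11, (2,4) g=4 f=9, (3,4) g=3 f=9, (4,5) g=3 f=11, (4,6) g=2 f=11, (4,7) g=1 f=11]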